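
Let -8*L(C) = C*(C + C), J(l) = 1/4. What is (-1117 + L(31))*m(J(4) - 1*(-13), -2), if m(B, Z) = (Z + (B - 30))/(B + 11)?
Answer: 407175/388 ≈ 1049.4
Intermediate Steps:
J(l) = 1/4
L(C) = -C**2/4 (L(C) = -C*(C + C)/8 = -C*2*C/8 = -C**2/4)
m(B, Z) = (-30 + B + Z)/(11 + B) (m(B, Z) = (Z + (-30 + B))/(11 + B) = (-30 + B + Z)/(11 + B))
(-1117 + L(31))*m(J(4) - 1*(-13), -2) = (-1117 - 1/4*31**2)*((-30 + (1/4 - 1*(-13)) - 2)/(11 + (1/4 - 1*(-13)))) = (-1117 - 1/4*961)*((-30 + (1/4 + 13) - 2)/(11 + (1/4 + 13))) = (-1117 - 961/4)*((-30 + 53/4 - 2)/(11 + 53/4)) = -5429*(-75)/(4*97/4*4) = -5429*(-75)/(97*4) = -5429/4*(-75/97) = 407175/388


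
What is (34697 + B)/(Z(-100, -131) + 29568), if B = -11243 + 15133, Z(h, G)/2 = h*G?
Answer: 38587/55768 ≈ 0.69192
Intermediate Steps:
Z(h, G) = 2*G*h (Z(h, G) = 2*(h*G) = 2*(G*h) = 2*G*h)
B = 3890
(34697 + B)/(Z(-100, -131) + 29568) = (34697 + 3890)/(2*(-131)*(-100) + 29568) = 38587/(26200 + 29568) = 38587/55768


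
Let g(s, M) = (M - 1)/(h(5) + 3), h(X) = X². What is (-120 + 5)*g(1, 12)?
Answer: -1265/28 ≈ -45.179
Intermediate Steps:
g(s, M) = -1/28 + M/28 (g(s, M) = (M - 1)/(5² + 3) = (-1 + M)/(25 + 3) = (-1 + M)/28 = (-1 + M)*(1/28) = -1/28 + M/28)
(-120 + 5)*g(1, 12) = (-120 + 5)*(-1/28 + (1/28)*12) = -115*(-1/28 + 3/7) = -115*11/28 = -1265/28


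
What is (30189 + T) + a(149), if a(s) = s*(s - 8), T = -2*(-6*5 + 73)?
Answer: 51112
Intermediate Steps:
T = -86 (T = -2*(-30 + 73) = -2*43 = -86)
a(s) = s*(-8 + s)
(30189 + T) + a(149) = (30189 - 86) + 149*(-8 + 149) = 30103 + 149*141 = 30103 + 21009 = 51112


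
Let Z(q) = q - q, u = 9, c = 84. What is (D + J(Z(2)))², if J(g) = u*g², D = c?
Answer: 7056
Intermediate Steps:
D = 84
Z(q) = 0
J(g) = 9*g²
(D + J(Z(2)))² = (84 + 9*0²)² = (84 + 9*0)² = (84 + 0)² = 84² = 7056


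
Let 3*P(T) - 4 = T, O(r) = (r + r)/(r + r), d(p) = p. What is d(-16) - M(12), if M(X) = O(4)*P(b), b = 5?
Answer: -19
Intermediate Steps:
O(r) = 1 (O(r) = (2*r)/((2*r)) = (2*r)*(1/(2*r)) = 1)
P(T) = 4/3 + T/3
M(X) = 3 (M(X) = 1*(4/3 + (1/3)*5) = 1*(4/3 + 5/3) = 1*3 = 3)
d(-16) - M(12) = -16 - 1*3 = -16 - 3 = -19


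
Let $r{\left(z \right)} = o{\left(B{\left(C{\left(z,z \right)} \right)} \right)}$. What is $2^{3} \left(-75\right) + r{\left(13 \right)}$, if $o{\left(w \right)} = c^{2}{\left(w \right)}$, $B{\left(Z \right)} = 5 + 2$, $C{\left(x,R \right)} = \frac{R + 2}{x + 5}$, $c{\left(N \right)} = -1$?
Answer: $-599$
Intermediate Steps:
$C{\left(x,R \right)} = \frac{2 + R}{5 + x}$
$B{\left(Z \right)} = 7$
$o{\left(w \right)} = 1$ ($o{\left(w \right)} = \left(-1\right)^{2} = 1$)
$r{\left(z \right)} = 1$
$2^{3} \left(-75\right) + r{\left(13 \right)} = 2^{3} \left(-75\right) + 1 = 8 \left(-75\right) + 1 = -600 + 1 = -599$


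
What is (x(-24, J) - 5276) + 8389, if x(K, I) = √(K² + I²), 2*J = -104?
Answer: 3113 + 4*√205 ≈ 3170.3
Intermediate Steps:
J = -52 (J = (½)*(-104) = -52)
x(K, I) = √(I² + K²)
(x(-24, J) - 5276) + 8389 = (√((-52)² + (-24)²) - 5276) + 8389 = (√(2704 + 576) - 5276) + 8389 = (√3280 - 5276) + 8389 = (4*√205 - 5276) + 8389 = (-5276 + 4*√205) + 8389 = 3113 + 4*√205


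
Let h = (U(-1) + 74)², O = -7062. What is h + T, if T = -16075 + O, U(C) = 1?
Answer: -17512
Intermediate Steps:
T = -23137 (T = -16075 - 7062 = -23137)
h = 5625 (h = (1 + 74)² = 75² = 5625)
h + T = 5625 - 23137 = -17512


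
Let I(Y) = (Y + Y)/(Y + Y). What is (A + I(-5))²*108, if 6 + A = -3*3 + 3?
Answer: 13068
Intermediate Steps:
A = -12 (A = -6 + (-3*3 + 3) = -6 + (-9 + 3) = -6 - 6 = -12)
I(Y) = 1 (I(Y) = (2*Y)/((2*Y)) = (2*Y)*(1/(2*Y)) = 1)
(A + I(-5))²*108 = (-12 + 1)²*108 = (-11)²*108 = 121*108 = 13068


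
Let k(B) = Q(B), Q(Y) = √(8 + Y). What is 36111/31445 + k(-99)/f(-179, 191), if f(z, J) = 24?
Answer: 36111/31445 + I*√91/24 ≈ 1.1484 + 0.39747*I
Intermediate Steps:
k(B) = √(8 + B)
36111/31445 + k(-99)/f(-179, 191) = 36111/31445 + √(8 - 99)/24 = 36111*(1/31445) + √(-91)*(1/24) = 36111/31445 + (I*√91)*(1/24) = 36111/31445 + I*√91/24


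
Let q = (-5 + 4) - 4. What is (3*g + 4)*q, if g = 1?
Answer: -35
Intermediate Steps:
q = -5 (q = -1 - 4 = -5)
(3*g + 4)*q = (3*1 + 4)*(-5) = (3 + 4)*(-5) = 7*(-5) = -35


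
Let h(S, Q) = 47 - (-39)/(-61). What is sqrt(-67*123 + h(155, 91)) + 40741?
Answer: 40741 + I*sqrt(30492253)/61 ≈ 40741.0 + 90.524*I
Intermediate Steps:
h(S, Q) = 2828/61 (h(S, Q) = 47 - (-39)*(-1)/61 = 47 - 1*39/61 = 47 - 39/61 = 2828/61)
sqrt(-67*123 + h(155, 91)) + 40741 = sqrt(-67*123 + 2828/61) + 40741 = sqrt(-8241 + 2828/61) + 40741 = sqrt(-499873/61) + 40741 = I*sqrt(30492253)/61 + 40741 = 40741 + I*sqrt(30492253)/61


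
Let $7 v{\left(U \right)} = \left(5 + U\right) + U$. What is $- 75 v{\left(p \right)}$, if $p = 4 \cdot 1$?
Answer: $- \frac{975}{7} \approx -139.29$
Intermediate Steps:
$p = 4$
$v{\left(U \right)} = \frac{5}{7} + \frac{2 U}{7}$ ($v{\left(U \right)} = \frac{\left(5 + U\right) + U}{7} = \frac{5 + 2 U}{7} = \frac{5}{7} + \frac{2 U}{7}$)
$- 75 v{\left(p \right)} = - 75 \left(\frac{5}{7} + \frac{2}{7} \cdot 4\right) = - 75 \left(\frac{5}{7} + \frac{8}{7}\right) = \left(-75\right) \frac{13}{7} = - \frac{975}{7}$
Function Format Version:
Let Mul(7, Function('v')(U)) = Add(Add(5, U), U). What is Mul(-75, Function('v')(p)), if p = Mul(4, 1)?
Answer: Rational(-975, 7) ≈ -139.29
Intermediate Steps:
p = 4
Function('v')(U) = Add(Rational(5, 7), Mul(Rational(2, 7), U)) (Function('v')(U) = Mul(Rational(1, 7), Add(Add(5, U), U)) = Mul(Rational(1, 7), Add(5, Mul(2, U))) = Add(Rational(5, 7), Mul(Rational(2, 7), U)))
Mul(-75, Function('v')(p)) = Mul(-75, Add(Rational(5, 7), Mul(Rational(2, 7), 4))) = Mul(-75, Add(Rational(5, 7), Rational(8, 7))) = Mul(-75, Rational(13, 7)) = Rational(-975, 7)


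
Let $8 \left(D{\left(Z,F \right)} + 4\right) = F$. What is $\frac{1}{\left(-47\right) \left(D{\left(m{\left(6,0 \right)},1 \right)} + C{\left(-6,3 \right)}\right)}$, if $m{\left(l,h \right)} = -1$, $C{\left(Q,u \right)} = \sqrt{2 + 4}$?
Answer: $\frac{248}{27119} + \frac{64 \sqrt{6}}{27119} \approx 0.014926$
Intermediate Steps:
$C{\left(Q,u \right)} = \sqrt{6}$
$D{\left(Z,F \right)} = -4 + \frac{F}{8}$
$\frac{1}{\left(-47\right) \left(D{\left(m{\left(6,0 \right)},1 \right)} + C{\left(-6,3 \right)}\right)} = \frac{1}{\left(-47\right) \left(\left(-4 + \frac{1}{8} \cdot 1\right) + \sqrt{6}\right)} = \frac{1}{\left(-47\right) \left(\left(-4 + \frac{1}{8}\right) + \sqrt{6}\right)} = \frac{1}{\left(-47\right) \left(- \frac{31}{8} + \sqrt{6}\right)} = \frac{1}{\frac{1457}{8} - 47 \sqrt{6}}$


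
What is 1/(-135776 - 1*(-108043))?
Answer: -1/27733 ≈ -3.6058e-5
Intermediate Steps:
1/(-135776 - 1*(-108043)) = 1/(-135776 + 108043) = 1/(-27733) = -1/27733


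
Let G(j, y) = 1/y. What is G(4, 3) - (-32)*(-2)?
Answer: -191/3 ≈ -63.667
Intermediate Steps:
G(4, 3) - (-32)*(-2) = 1/3 - (-32)*(-2) = ⅓ - 8*8 = ⅓ - 64 = -191/3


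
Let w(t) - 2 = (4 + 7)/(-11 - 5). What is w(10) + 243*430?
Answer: 1671861/16 ≈ 1.0449e+5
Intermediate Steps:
w(t) = 21/16 (w(t) = 2 + (4 + 7)/(-11 - 5) = 2 + 11/(-16) = 2 + 11*(-1/16) = 2 - 11/16 = 21/16)
w(10) + 243*430 = 21/16 + 243*430 = 21/16 + 104490 = 1671861/16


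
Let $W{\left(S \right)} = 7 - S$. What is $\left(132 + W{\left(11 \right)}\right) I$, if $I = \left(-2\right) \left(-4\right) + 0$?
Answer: $1024$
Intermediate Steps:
$I = 8$ ($I = 8 + 0 = 8$)
$\left(132 + W{\left(11 \right)}\right) I = \left(132 + \left(7 - 11\right)\right) 8 = \left(132 - 4\right) 8 = 128 \cdot 8 = 1024$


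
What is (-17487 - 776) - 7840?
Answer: -26103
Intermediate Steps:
(-17487 - 776) - 7840 = -18263 - 7840 = -26103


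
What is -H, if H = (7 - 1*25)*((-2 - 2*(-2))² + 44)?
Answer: 864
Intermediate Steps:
H = -864 (H = (7 - 25)*((-2 + 4)² + 44) = -18*(2² + 44) = -18*(4 + 44) = -18*48 = -864)
-H = -1*(-864) = 864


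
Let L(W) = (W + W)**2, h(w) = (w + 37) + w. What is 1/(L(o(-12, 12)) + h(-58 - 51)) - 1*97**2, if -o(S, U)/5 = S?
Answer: -133786570/14219 ≈ -9409.0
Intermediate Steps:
o(S, U) = -5*S
h(w) = 37 + 2*w (h(w) = (37 + w) + w = 37 + 2*w)
L(W) = 4*W**2 (L(W) = (2*W)**2 = 4*W**2)
1/(L(o(-12, 12)) + h(-58 - 51)) - 1*97**2 = 1/(4*(-5*(-12))**2 + (37 + 2*(-58 - 51))) - 1*97**2 = 1/(4*60**2 + (37 + 2*(-109))) - 1*9409 = 1/(4*3600 + (37 - 218)) - 9409 = 1/(14400 - 181) - 9409 = 1/14219 - 9409 = -133786570/14219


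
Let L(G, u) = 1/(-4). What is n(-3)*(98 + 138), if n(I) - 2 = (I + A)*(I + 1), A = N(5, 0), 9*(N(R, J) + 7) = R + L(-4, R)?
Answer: 44486/9 ≈ 4942.9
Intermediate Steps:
L(G, u) = -¼
N(R, J) = -253/36 + R/9 (N(R, J) = -7 + (R - ¼)/9 = -7 + (-¼ + R)/9 = -7 + (-1/36 + R/9) = -253/36 + R/9)
A = -233/36 (A = -253/36 + (⅑)*5 = -253/36 + 5/9 = -233/36 ≈ -6.4722)
n(I) = 2 + (1 + I)*(-233/36 + I) (n(I) = 2 + (I - 233/36)*(I + 1) = 2 + (-233/36 + I)*(1 + I) = 2 + (1 + I)*(-233/36 + I))
n(-3)*(98 + 138) = (-161/36 + (-3)² - 197/36*(-3))*(98 + 138) = (-161/36 + 9 + 197/12)*236 = (377/18)*236 = 44486/9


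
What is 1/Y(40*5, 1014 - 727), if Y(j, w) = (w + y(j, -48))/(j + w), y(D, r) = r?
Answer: 487/239 ≈ 2.0377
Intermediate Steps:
Y(j, w) = (-48 + w)/(j + w) (Y(j, w) = (w - 48)/(j + w) = (-48 + w)/(j + w))
1/Y(40*5, 1014 - 727) = 1/((-48 + (1014 - 727))/(40*5 + (1014 - 727))) = 1/((-48 + 287)/(200 + 287)) = 1/(239/487) = 487/239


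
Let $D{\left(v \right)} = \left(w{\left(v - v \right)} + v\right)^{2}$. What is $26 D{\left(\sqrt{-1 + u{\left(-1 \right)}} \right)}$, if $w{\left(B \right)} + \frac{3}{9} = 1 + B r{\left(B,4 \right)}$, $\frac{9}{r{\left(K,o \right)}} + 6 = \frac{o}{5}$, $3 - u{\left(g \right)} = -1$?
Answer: $\frac{806}{9} + \frac{104 \sqrt{3}}{3} \approx 149.6$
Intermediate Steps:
$u{\left(g \right)} = 4$ ($u{\left(g \right)} = 3 - -1 = 3 + 1 = 4$)
$r{\left(K,o \right)} = \frac{9}{-6 + \frac{o}{5}}$
$w{\left(B \right)} = \frac{2}{3} - \frac{45 B}{26}$ ($w{\left(B \right)} = - \frac{1}{3} + \left(1 + B \frac{45}{-30 + 4}\right) = - \frac{1}{3} + \left(1 + B \frac{45}{-26}\right) = - \frac{1}{3} + \left(1 + B 45 \left(- \frac{1}{26}\right)\right) = - \frac{1}{3} + \left(1 + B \left(- \frac{45}{26}\right)\right) = - \frac{1}{3} - \left(-1 + \frac{45 B}{26}\right) = \frac{2}{3} - \frac{45 B}{26}$)
$D{\left(v \right)} = \left(\frac{2}{3} + v\right)^{2}$ ($D{\left(v \right)} = \left(\left(\frac{2}{3} - \frac{45 \left(v - v\right)}{26}\right) + v\right)^{2} = \left(\left(\frac{2}{3} - 0\right) + v\right)^{2} = \left(\left(\frac{2}{3} + 0\right) + v\right)^{2} = \left(\frac{2}{3} + v\right)^{2}$)
$26 D{\left(\sqrt{-1 + u{\left(-1 \right)}} \right)} = 26 \frac{\left(2 + 3 \sqrt{-1 + 4}\right)^{2}}{9} = 26 \frac{\left(2 + 3 \sqrt{3}\right)^{2}}{9} = \frac{26 \left(2 + 3 \sqrt{3}\right)^{2}}{9}$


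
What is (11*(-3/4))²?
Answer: 1089/16 ≈ 68.063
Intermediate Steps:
(11*(-3/4))² = (11*(-3*¼))² = (11*(-¾))² = (-33/4)² = 1089/16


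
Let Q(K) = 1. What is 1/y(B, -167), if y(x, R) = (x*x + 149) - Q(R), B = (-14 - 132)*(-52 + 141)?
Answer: 1/168844184 ≈ 5.9226e-9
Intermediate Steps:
B = -12994 (B = -146*89 = -12994)
y(x, R) = 148 + x² (y(x, R) = (x*x + 149) - 1*1 = (x² + 149) - 1 = (149 + x²) - 1 = 148 + x²)
1/y(B, -167) = 1/(148 + (-12994)²) = 1/(148 + 168844036) = 1/168844184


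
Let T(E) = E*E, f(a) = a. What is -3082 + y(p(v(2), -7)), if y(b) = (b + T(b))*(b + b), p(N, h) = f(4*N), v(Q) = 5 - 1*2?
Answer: 662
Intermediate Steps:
T(E) = E**2
v(Q) = 3 (v(Q) = 5 - 2 = 3)
p(N, h) = 4*N
y(b) = 2*b*(b + b**2) (y(b) = (b + b**2)*(b + b) = (b + b**2)*(2*b) = 2*b*(b + b**2))
-3082 + y(p(v(2), -7)) = -3082 + 2*(4*3)**2*(1 + 4*3) = -3082 + 2*12**2*(1 + 12) = -3082 + 2*144*13 = -3082 + 3744 = 662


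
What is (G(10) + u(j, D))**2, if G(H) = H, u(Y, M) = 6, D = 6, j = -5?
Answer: 256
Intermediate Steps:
(G(10) + u(j, D))**2 = (10 + 6)**2 = 16**2 = 256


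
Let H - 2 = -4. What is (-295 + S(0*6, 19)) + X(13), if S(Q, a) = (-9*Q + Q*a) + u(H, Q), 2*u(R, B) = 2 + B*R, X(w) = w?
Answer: -281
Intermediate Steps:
H = -2 (H = 2 - 4 = -2)
u(R, B) = 1 + B*R/2 (u(R, B) = (2 + B*R)/2 = 1 + B*R/2)
S(Q, a) = 1 - 10*Q + Q*a (S(Q, a) = (-9*Q + Q*a) + (1 + (½)*Q*(-2)) = (-9*Q + Q*a) + (1 - Q) = 1 - 10*Q + Q*a)
(-295 + S(0*6, 19)) + X(13) = (-295 + (1 - 0*6 + (0*6)*19)) + 13 = (-295 + (1 - 10*0 + 0*19)) + 13 = (-295 + (1 + 0 + 0)) + 13 = (-295 + 1) + 13 = -294 + 13 = -281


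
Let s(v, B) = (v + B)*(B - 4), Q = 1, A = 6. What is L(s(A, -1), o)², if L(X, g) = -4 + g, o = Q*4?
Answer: 0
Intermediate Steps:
s(v, B) = (-4 + B)*(B + v) (s(v, B) = (B + v)*(-4 + B) = (-4 + B)*(B + v))
o = 4 (o = 1*4 = 4)
L(s(A, -1), o)² = (-4 + 4)² = 0² = 0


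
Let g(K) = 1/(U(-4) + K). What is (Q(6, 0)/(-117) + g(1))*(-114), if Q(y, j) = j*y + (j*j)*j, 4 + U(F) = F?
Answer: 114/7 ≈ 16.286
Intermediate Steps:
U(F) = -4 + F
Q(y, j) = j³ + j*y (Q(y, j) = j*y + j²*j = j*y + j³ = j³ + j*y)
g(K) = 1/(-8 + K) (g(K) = 1/((-4 - 4) + K) = 1/(-8 + K))
(Q(6, 0)/(-117) + g(1))*(-114) = ((0*(6 + 0²))/(-117) + 1/(-8 + 1))*(-114) = ((0*(6 + 0))*(-1/117) + 1/(-7))*(-114) = ((0*6)*(-1/117) - ⅐)*(-114) = (0*(-1/117) - ⅐)*(-114) = (0 - ⅐)*(-114) = -⅐*(-114) = 114/7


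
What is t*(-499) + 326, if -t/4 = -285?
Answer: -568534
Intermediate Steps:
t = 1140 (t = -4*(-285) = 1140)
t*(-499) + 326 = 1140*(-499) + 326 = -568860 + 326 = -568534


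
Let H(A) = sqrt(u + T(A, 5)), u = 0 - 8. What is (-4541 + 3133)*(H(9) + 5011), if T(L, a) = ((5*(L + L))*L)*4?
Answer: -7055488 - 5632*sqrt(202) ≈ -7.1355e+6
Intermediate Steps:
u = -8
T(L, a) = 40*L**2 (T(L, a) = ((5*(2*L))*L)*4 = ((10*L)*L)*4 = (10*L**2)*4 = 40*L**2)
H(A) = sqrt(-8 + 40*A**2)
(-4541 + 3133)*(H(9) + 5011) = (-4541 + 3133)*(2*sqrt(-2 + 10*9**2) + 5011) = -1408*(2*sqrt(-2 + 10*81) + 5011) = -1408*(2*sqrt(-2 + 810) + 5011) = -1408*(2*sqrt(808) + 5011) = -1408*(2*(2*sqrt(202)) + 5011) = -1408*(4*sqrt(202) + 5011) = -1408*(5011 + 4*sqrt(202)) = -7055488 - 5632*sqrt(202)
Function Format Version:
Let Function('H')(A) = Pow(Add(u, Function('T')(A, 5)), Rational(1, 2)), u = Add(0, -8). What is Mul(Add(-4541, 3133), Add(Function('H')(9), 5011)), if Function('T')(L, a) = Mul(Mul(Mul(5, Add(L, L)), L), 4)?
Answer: Add(-7055488, Mul(-5632, Pow(202, Rational(1, 2)))) ≈ -7.1355e+6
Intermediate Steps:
u = -8
Function('T')(L, a) = Mul(40, Pow(L, 2)) (Function('T')(L, a) = Mul(Mul(Mul(5, Mul(2, L)), L), 4) = Mul(Mul(Mul(10, L), L), 4) = Mul(Mul(10, Pow(L, 2)), 4) = Mul(40, Pow(L, 2)))
Function('H')(A) = Pow(Add(-8, Mul(40, Pow(A, 2))), Rational(1, 2))
Mul(Add(-4541, 3133), Add(Function('H')(9), 5011)) = Mul(Add(-4541, 3133), Add(Mul(2, Pow(Add(-2, Mul(10, Pow(9, 2))), Rational(1, 2))), 5011)) = Mul(-1408, Add(Mul(2, Pow(Add(-2, Mul(10, 81)), Rational(1, 2))), 5011)) = Mul(-1408, Add(Mul(2, Pow(Add(-2, 810), Rational(1, 2))), 5011)) = Mul(-1408, Add(Mul(2, Pow(808, Rational(1, 2))), 5011)) = Mul(-1408, Add(Mul(2, Mul(2, Pow(202, Rational(1, 2)))), 5011)) = Mul(-1408, Add(Mul(4, Pow(202, Rational(1, 2))), 5011)) = Mul(-1408, Add(5011, Mul(4, Pow(202, Rational(1, 2))))) = Add(-7055488, Mul(-5632, Pow(202, Rational(1, 2))))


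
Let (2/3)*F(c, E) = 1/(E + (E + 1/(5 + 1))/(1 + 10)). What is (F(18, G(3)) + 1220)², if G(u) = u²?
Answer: 5182416121/3481 ≈ 1.4888e+6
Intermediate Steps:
F(c, E) = 3/(2*(1/66 + 12*E/11)) (F(c, E) = 3/(2*(E + (E + 1/(5 + 1))/(1 + 10))) = 3/(2*(E + (E + 1/6)/11)) = 3/(2*(E + (E + ⅙)*(1/11))) = 3/(2*(E + (⅙ + E)*(1/11))) = 3/(2*(E + (1/66 + E/11))) = 3/(2*(1/66 + 12*E/11)))
(F(18, G(3)) + 1220)² = (99/(1 + 72*3²) + 1220)² = (99/(1 + 72*9) + 1220)² = (99/(1 + 648) + 1220)² = (99/649 + 1220)² = (99*(1/649) + 1220)² = (9/59 + 1220)² = (71989/59)² = 5182416121/3481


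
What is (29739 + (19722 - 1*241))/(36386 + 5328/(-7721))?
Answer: 190013810/140465489 ≈ 1.3527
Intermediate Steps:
(29739 + (19722 - 1*241))/(36386 + 5328/(-7721)) = (29739 + (19722 - 241))/(36386 + 5328*(-1/7721)) = (29739 + 19481)/(36386 - 5328/7721) = 49220/(280930978/7721) = 49220*(7721/280930978) = 190013810/140465489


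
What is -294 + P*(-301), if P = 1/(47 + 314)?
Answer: -106435/361 ≈ -294.83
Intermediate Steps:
P = 1/361 ≈ 0.0027701
-294 + P*(-301) = -294 + (1/361)*(-301) = -294 - 301/361 = -106435/361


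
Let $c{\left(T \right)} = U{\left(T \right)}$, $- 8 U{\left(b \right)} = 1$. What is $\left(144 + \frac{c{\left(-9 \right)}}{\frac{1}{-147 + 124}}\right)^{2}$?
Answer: $\frac{1380625}{64} \approx 21572.0$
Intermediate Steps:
$U{\left(b \right)} = - \frac{1}{8}$ ($U{\left(b \right)} = \left(- \frac{1}{8}\right) 1 = - \frac{1}{8}$)
$c{\left(T \right)} = - \frac{1}{8}$
$\left(144 + \frac{c{\left(-9 \right)}}{\frac{1}{-147 + 124}}\right)^{2} = \left(144 - \frac{1}{8 \frac{1}{-147 + 124}}\right)^{2} = \left(144 - \frac{1}{8 \frac{1}{-23}}\right)^{2} = \left(144 - \frac{1}{8 \left(- \frac{1}{23}\right)}\right)^{2} = \left(144 - - \frac{23}{8}\right)^{2} = \left(144 + \frac{23}{8}\right)^{2} = \left(\frac{1175}{8}\right)^{2} = \frac{1380625}{64}$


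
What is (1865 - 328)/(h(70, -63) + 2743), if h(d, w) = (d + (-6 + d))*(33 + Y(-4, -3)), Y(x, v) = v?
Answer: 1537/6763 ≈ 0.22727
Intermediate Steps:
h(d, w) = -180 + 60*d (h(d, w) = (d + (-6 + d))*(33 - 3) = (-6 + 2*d)*30 = -180 + 60*d)
(1865 - 328)/(h(70, -63) + 2743) = (1865 - 328)/((-180 + 60*70) + 2743) = 1537/((-180 + 4200) + 2743) = 1537/(4020 + 2743) = 1537/6763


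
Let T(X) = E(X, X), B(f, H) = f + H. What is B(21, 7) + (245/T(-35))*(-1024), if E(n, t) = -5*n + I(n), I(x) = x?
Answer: -1764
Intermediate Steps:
B(f, H) = H + f
E(n, t) = -4*n (E(n, t) = -5*n + n = -4*n)
T(X) = -4*X
B(21, 7) + (245/T(-35))*(-1024) = (7 + 21) + (245/((-4*(-35))))*(-1024) = 28 + (245/140)*(-1024) = 28 + (245*(1/140))*(-1024) = 28 + (7/4)*(-1024) = 28 - 1792 = -1764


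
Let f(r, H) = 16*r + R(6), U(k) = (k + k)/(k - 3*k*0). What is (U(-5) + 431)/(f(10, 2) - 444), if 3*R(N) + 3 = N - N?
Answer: -433/285 ≈ -1.5193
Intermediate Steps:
R(N) = -1 (R(N) = -1 + (N - N)/3 = -1 + (⅓)*0 = -1 + 0 = -1)
U(k) = 2 (U(k) = (2*k)/(k + 0) = (2*k)/k = 2)
f(r, H) = -1 + 16*r (f(r, H) = 16*r - 1 = -1 + 16*r)
(U(-5) + 431)/(f(10, 2) - 444) = (2 + 431)/((-1 + 16*10) - 444) = 433/((-1 + 160) - 444) = 433/(159 - 444) = 433/(-285) = 433*(-1/285) = -433/285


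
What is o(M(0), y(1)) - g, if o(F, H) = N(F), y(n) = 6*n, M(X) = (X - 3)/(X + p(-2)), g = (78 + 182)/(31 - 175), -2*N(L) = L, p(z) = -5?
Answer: 271/180 ≈ 1.5056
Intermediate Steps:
N(L) = -L/2
g = -65/36 (g = 260/(-144) = 260*(-1/144) = -65/36 ≈ -1.8056)
M(X) = (-3 + X)/(-5 + X) (M(X) = (X - 3)/(X - 5) = (-3 + X)/(-5 + X))
o(F, H) = -F/2
o(M(0), y(1)) - g = -(-3 + 0)/(2*(-5 + 0)) - 1*(-65/36) = -(-3)/(2*(-5)) + 65/36 = -(-1)*(-3)/10 + 65/36 = -½*⅗ + 65/36 = -3/10 + 65/36 = 271/180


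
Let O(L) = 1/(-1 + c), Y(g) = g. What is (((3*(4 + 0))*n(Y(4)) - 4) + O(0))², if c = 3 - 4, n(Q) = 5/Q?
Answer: 441/4 ≈ 110.25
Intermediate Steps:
c = -1
O(L) = -½ (O(L) = 1/(-1 - 1) = 1/(-2) = -½)
(((3*(4 + 0))*n(Y(4)) - 4) + O(0))² = (((3*(4 + 0))*(5/4) - 4) - ½)² = (((3*4)*(5*(¼)) - 4) - ½)² = ((12*(5/4) - 4) - ½)² = ((15 - 4) - ½)² = (11 - ½)² = (21/2)² = 441/4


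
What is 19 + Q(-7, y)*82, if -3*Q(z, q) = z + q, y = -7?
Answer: 1205/3 ≈ 401.67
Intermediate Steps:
Q(z, q) = -q/3 - z/3 (Q(z, q) = -(z + q)/3 = -(q + z)/3 = -q/3 - z/3)
19 + Q(-7, y)*82 = 19 + (-⅓*(-7) - ⅓*(-7))*82 = 19 + (7/3 + 7/3)*82 = 19 + (14/3)*82 = 19 + 1148/3 = 1205/3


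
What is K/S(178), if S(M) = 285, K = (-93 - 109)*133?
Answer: -1414/15 ≈ -94.267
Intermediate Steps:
K = -26866 (K = -202*133 = -26866)
K/S(178) = -26866/285 = -26866*1/285 = -1414/15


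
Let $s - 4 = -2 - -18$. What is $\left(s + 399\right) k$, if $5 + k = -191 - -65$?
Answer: $-54889$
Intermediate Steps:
$k = -131$ ($k = -5 - 126 = -131$)
$s = 20$ ($s = 4 - -16 = 4 + \left(-2 + 18\right) = 4 + 16 = 20$)
$\left(s + 399\right) k = \left(20 + 399\right) \left(-131\right) = 419 \left(-131\right) = -54889$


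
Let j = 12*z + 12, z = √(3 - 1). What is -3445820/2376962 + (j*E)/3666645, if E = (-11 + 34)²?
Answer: -300464517122/207511329345 + 2116*√2/1222215 ≈ -1.4455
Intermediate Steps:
z = √2 ≈ 1.4142
E = 529 (E = 23² = 529)
j = 12 + 12*√2 (j = 12*√2 + 12 = 12 + 12*√2 ≈ 28.971)
-3445820/2376962 + (j*E)/3666645 = -3445820/2376962 + ((12 + 12*√2)*529)/3666645 = -3445820*1/2376962 + (6348 + 6348*√2)*(1/3666645) = -246130/169783 + (2116/1222215 + 2116*√2/1222215) = -300464517122/207511329345 + 2116*√2/1222215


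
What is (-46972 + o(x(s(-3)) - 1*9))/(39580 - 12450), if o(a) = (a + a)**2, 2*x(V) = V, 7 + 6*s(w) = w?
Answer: -419267/244170 ≈ -1.7171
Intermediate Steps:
s(w) = -7/6 + w/6
x(V) = V/2
o(a) = 4*a**2 (o(a) = (2*a)**2 = 4*a**2)
(-46972 + o(x(s(-3)) - 1*9))/(39580 - 12450) = (-46972 + 4*((-7/6 + (1/6)*(-3))/2 - 1*9)**2)/(39580 - 12450) = (-46972 + 4*((-7/6 - 1/2)/2 - 9)**2)/27130 = (-46972 + 4*((1/2)*(-5/3) - 9)**2)*(1/27130) = (-46972 + 4*(-5/6 - 9)**2)*(1/27130) = (-46972 + 4*(-59/6)**2)*(1/27130) = (-46972 + 4*(3481/36))*(1/27130) = (-46972 + 3481/9)*(1/27130) = -419267/9*1/27130 = -419267/244170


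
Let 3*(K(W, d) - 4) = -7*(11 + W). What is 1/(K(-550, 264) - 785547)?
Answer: -3/2352856 ≈ -1.2750e-6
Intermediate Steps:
K(W, d) = -65/3 - 7*W/3 (K(W, d) = 4 + (-7*(11 + W))/3 = 4 + (-77 - 7*W)/3 = 4 + (-77/3 - 7*W/3) = -65/3 - 7*W/3)
1/(K(-550, 264) - 785547) = 1/((-65/3 - 7/3*(-550)) - 785547) = 1/((-65/3 + 3850/3) - 785547) = 1/(3785/3 - 785547) = 1/(-2352856/3) = -3/2352856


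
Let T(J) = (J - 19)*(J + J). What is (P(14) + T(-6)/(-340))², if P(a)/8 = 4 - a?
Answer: 1890625/289 ≈ 6542.0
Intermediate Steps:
P(a) = 32 - 8*a (P(a) = 8*(4 - a) = 32 - 8*a)
T(J) = 2*J*(-19 + J) (T(J) = (-19 + J)*(2*J) = 2*J*(-19 + J))
(P(14) + T(-6)/(-340))² = ((32 - 8*14) + (2*(-6)*(-19 - 6))/(-340))² = ((32 - 112) + (2*(-6)*(-25))*(-1/340))² = (-80 + 300*(-1/340))² = (-80 - 15/17)² = (-1375/17)² = 1890625/289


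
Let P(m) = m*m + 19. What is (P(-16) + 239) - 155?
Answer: 359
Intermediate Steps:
P(m) = 19 + m² (P(m) = m² + 19 = 19 + m²)
(P(-16) + 239) - 155 = ((19 + (-16)²) + 239) - 155 = ((19 + 256) + 239) - 155 = (275 + 239) - 155 = 514 - 155 = 359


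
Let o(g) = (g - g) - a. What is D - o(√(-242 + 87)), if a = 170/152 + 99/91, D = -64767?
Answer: -447913313/6916 ≈ -64765.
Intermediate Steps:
a = 15259/6916 (a = 170*(1/152) + 99*(1/91) = 85/76 + 99/91 = 15259/6916 ≈ 2.2063)
o(g) = -15259/6916 (o(g) = (g - g) - 1*15259/6916 = 0 - 15259/6916 = -15259/6916)
D - o(√(-242 + 87)) = -64767 - 1*(-15259/6916) = -64767 + 15259/6916 = -447913313/6916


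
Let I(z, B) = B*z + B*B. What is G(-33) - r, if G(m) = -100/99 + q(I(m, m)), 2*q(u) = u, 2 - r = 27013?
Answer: 2781800/99 ≈ 28099.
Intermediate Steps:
r = -27011 (r = 2 - 1*27013 = 2 - 27013 = -27011)
I(z, B) = B² + B*z (I(z, B) = B*z + B² = B² + B*z)
q(u) = u/2
G(m) = -100/99 + m² (G(m) = -100/99 + (m*(m + m))/2 = -100*1/99 + (m*(2*m))/2 = -100/99 + (2*m²)/2 = -100/99 + m²)
G(-33) - r = (-100/99 + (-33)²) - 1*(-27011) = (-100/99 + 1089) + 27011 = 107711/99 + 27011 = 2781800/99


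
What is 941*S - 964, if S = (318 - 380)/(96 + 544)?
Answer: -337651/320 ≈ -1055.2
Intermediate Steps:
S = -31/320 (S = -62/640 = -62*1/640 = -31/320 ≈ -0.096875)
941*S - 964 = 941*(-31/320) - 964 = -29171/320 - 964 = -337651/320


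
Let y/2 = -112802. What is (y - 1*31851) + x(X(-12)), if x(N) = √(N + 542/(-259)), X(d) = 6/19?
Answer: -257455 + 2*I*√10757306/4921 ≈ -2.5746e+5 + 1.333*I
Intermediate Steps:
y = -225604 (y = 2*(-112802) = -225604)
X(d) = 6/19 (X(d) = 6*(1/19) = 6/19)
x(N) = √(-542/259 + N) (x(N) = √(N + 542*(-1/259)) = √(N - 542/259) = √(-542/259 + N))
(y - 1*31851) + x(X(-12)) = (-225604 - 1*31851) + √(-140378 + 67081*(6/19))/259 = (-225604 - 31851) + √(-140378 + 402486/19)/259 = -257455 + √(-2264696/19)/259 = -257455 + (2*I*√10757306/19)/259 = -257455 + 2*I*√10757306/4921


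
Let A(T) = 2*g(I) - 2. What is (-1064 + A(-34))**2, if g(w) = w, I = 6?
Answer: 1110916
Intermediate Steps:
A(T) = 10 (A(T) = 2*6 - 2 = 12 - 2 = 10)
(-1064 + A(-34))**2 = (-1064 + 10)**2 = (-1054)**2 = 1110916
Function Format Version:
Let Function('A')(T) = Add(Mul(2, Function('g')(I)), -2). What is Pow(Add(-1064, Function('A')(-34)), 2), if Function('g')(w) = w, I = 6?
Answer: 1110916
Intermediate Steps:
Function('A')(T) = 10 (Function('A')(T) = Add(Mul(2, 6), -2) = Add(12, -2) = 10)
Pow(Add(-1064, Function('A')(-34)), 2) = Pow(Add(-1064, 10), 2) = Pow(-1054, 2) = 1110916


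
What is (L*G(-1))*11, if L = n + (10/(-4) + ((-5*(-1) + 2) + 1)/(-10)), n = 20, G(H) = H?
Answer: -1837/10 ≈ -183.70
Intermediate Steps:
L = 167/10 (L = 20 + (10/(-4) + ((-5*(-1) + 2) + 1)/(-10)) = 20 + (10*(-¼) + ((5 + 2) + 1)*(-⅒)) = 20 + (-5/2 + (7 + 1)*(-⅒)) = 20 + (-5/2 + 8*(-⅒)) = 20 + (-5/2 - ⅘) = 20 - 33/10 = 167/10 ≈ 16.700)
(L*G(-1))*11 = ((167/10)*(-1))*11 = -167/10*11 = -1837/10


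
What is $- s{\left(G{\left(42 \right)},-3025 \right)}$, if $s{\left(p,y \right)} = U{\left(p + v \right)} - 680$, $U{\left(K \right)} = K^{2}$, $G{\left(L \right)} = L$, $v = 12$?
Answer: $-2236$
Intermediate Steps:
$s{\left(p,y \right)} = -680 + \left(12 + p\right)^{2}$ ($s{\left(p,y \right)} = \left(p + 12\right)^{2} - 680 = \left(12 + p\right)^{2} - 680 = -680 + \left(12 + p\right)^{2}$)
$- s{\left(G{\left(42 \right)},-3025 \right)} = - (-680 + \left(12 + 42\right)^{2}) = - (-680 + 54^{2}) = - (-680 + 2916) = \left(-1\right) 2236 = -2236$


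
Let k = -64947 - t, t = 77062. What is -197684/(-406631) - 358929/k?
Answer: 174024565355/57745261679 ≈ 3.0137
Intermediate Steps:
k = -142009 (k = -64947 - 1*77062 = -64947 - 77062 = -142009)
-197684/(-406631) - 358929/k = -197684/(-406631) - 358929/(-142009) = -197684*(-1/406631) - 358929*(-1/142009) = 197684/406631 + 358929/142009 = 174024565355/57745261679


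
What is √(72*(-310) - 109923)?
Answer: I*√132243 ≈ 363.65*I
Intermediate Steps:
√(72*(-310) - 109923) = √(-22320 - 109923) = √(-132243) = I*√132243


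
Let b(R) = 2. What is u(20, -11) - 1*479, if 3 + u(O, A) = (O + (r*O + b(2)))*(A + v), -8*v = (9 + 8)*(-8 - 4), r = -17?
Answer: -5093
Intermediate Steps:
v = 51/2 (v = -(9 + 8)*(-8 - 4)/8 = -17*(-12)/8 = -⅛*(-204) = 51/2 ≈ 25.500)
u(O, A) = -3 + (2 - 16*O)*(51/2 + A) (u(O, A) = -3 + (O + (-17*O + 2))*(A + 51/2) = -3 + (O + (2 - 17*O))*(51/2 + A) = -3 + (2 - 16*O)*(51/2 + A))
u(20, -11) - 1*479 = (48 - 408*20 + 2*(-11) - 16*(-11)*20) - 1*479 = (48 - 8160 - 22 + 3520) - 479 = -4614 - 479 = -5093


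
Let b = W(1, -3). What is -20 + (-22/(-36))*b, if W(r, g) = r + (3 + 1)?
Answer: -305/18 ≈ -16.944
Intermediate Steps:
W(r, g) = 4 + r (W(r, g) = r + 4 = 4 + r)
b = 5 (b = 4 + 1 = 5)
-20 + (-22/(-36))*b = -20 - 22/(-36)*5 = -20 - 22*(-1/36)*5 = -20 + (11/18)*5 = -20 + 55/18 = -305/18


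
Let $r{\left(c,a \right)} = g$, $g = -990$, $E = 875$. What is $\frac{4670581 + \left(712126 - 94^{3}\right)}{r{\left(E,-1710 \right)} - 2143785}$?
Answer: $- \frac{4552123}{2144775} \approx -2.1224$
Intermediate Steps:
$r{\left(c,a \right)} = -990$
$\frac{4670581 + \left(712126 - 94^{3}\right)}{r{\left(E,-1710 \right)} - 2143785} = \frac{4670581 + \left(712126 - 94^{3}\right)}{-990 - 2143785} = \frac{4670581 + \left(712126 - 830584\right)}{-2144775} = \left(4670581 + \left(712126 - 830584\right)\right) \left(- \frac{1}{2144775}\right) = \left(4670581 - 118458\right) \left(- \frac{1}{2144775}\right) = 4552123 \left(- \frac{1}{2144775}\right) = - \frac{4552123}{2144775}$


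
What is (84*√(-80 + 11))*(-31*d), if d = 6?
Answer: -15624*I*√69 ≈ -1.2978e+5*I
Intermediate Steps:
(84*√(-80 + 11))*(-31*d) = (84*√(-80 + 11))*(-31*6) = (84*√(-69))*(-186) = (84*(I*√69))*(-186) = (84*I*√69)*(-186) = -15624*I*√69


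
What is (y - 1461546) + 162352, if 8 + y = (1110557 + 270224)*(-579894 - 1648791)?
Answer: -3077327202187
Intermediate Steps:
y = -3077325902993 (y = -8 + (1110557 + 270224)*(-579894 - 1648791) = -8 + 1380781*(-2228685) = -8 - 3077325902985 = -3077325902993)
(y - 1461546) + 162352 = (-3077325902993 - 1461546) + 162352 = -3077327364539 + 162352 = -3077327202187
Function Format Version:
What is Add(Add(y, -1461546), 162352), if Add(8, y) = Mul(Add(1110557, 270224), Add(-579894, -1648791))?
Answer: -3077327202187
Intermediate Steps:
y = -3077325902993 (y = Add(-8, Mul(Add(1110557, 270224), Add(-579894, -1648791))) = Add(-8, Mul(1380781, -2228685)) = Add(-8, -3077325902985) = -3077325902993)
Add(Add(y, -1461546), 162352) = Add(Add(-3077325902993, -1461546), 162352) = Add(-3077327364539, 162352) = -3077327202187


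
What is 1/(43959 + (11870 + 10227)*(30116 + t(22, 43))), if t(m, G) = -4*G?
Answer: 1/661716527 ≈ 1.5112e-9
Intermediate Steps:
1/(43959 + (11870 + 10227)*(30116 + t(22, 43))) = 1/(43959 + (11870 + 10227)*(30116 - 4*43)) = 1/(43959 + 22097*(30116 - 172)) = 1/(43959 + 22097*29944) = 1/(43959 + 661672568) = 1/661716527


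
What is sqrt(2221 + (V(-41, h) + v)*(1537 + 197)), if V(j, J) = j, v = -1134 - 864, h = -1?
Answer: I*sqrt(3533405) ≈ 1879.7*I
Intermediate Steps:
v = -1998
sqrt(2221 + (V(-41, h) + v)*(1537 + 197)) = sqrt(2221 + (-41 - 1998)*(1537 + 197)) = sqrt(2221 - 2039*1734) = sqrt(2221 - 3535626) = sqrt(-3533405) = I*sqrt(3533405)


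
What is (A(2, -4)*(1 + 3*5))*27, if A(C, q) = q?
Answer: -1728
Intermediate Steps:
(A(2, -4)*(1 + 3*5))*27 = -4*(1 + 3*5)*27 = -4*(1 + 15)*27 = -4*16*27 = -64*27 = -1728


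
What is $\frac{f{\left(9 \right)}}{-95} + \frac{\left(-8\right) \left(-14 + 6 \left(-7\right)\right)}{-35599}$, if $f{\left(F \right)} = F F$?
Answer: $- \frac{2926079}{3381905} \approx -0.86522$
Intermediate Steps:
$f{\left(F \right)} = F^{2}$
$\frac{f{\left(9 \right)}}{-95} + \frac{\left(-8\right) \left(-14 + 6 \left(-7\right)\right)}{-35599} = \frac{9^{2}}{-95} + \frac{\left(-8\right) \left(-14 + 6 \left(-7\right)\right)}{-35599} = 81 \left(- \frac{1}{95}\right) + - 8 \left(-14 - 42\right) \left(- \frac{1}{35599}\right) = - \frac{81}{95} + \left(-8\right) \left(-56\right) \left(- \frac{1}{35599}\right) = - \frac{81}{95} + 448 \left(- \frac{1}{35599}\right) = - \frac{81}{95} - \frac{448}{35599} = - \frac{2926079}{3381905}$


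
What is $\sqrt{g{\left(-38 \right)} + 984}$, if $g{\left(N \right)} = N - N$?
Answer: $2 \sqrt{246} \approx 31.369$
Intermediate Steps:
$g{\left(N \right)} = 0$
$\sqrt{g{\left(-38 \right)} + 984} = \sqrt{0 + 984} = \sqrt{984} = 2 \sqrt{246}$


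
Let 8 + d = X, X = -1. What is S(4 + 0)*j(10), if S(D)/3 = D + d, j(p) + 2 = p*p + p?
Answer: -1620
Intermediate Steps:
d = -9 (d = -8 - 1 = -9)
j(p) = -2 + p + p**2 (j(p) = -2 + (p*p + p) = -2 + (p**2 + p) = -2 + (p + p**2) = -2 + p + p**2)
S(D) = -27 + 3*D (S(D) = 3*(D - 9) = 3*(-9 + D) = -27 + 3*D)
S(4 + 0)*j(10) = (-27 + 3*(4 + 0))*(-2 + 10 + 10**2) = (-27 + 3*4)*(-2 + 10 + 100) = (-27 + 12)*108 = -15*108 = -1620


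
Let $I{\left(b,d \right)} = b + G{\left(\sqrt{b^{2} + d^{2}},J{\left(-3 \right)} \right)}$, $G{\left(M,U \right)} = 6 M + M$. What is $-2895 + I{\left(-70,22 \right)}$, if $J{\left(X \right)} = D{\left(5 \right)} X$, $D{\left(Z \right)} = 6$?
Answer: $-2965 + 14 \sqrt{1346} \approx -2451.4$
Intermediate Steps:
$J{\left(X \right)} = 6 X$
$G{\left(M,U \right)} = 7 M$
$I{\left(b,d \right)} = b + 7 \sqrt{b^{2} + d^{2}}$
$-2895 + I{\left(-70,22 \right)} = -2895 - \left(70 - 7 \sqrt{\left(-70\right)^{2} + 22^{2}}\right) = -2895 - \left(70 - 7 \sqrt{4900 + 484}\right) = -2895 - \left(70 - 7 \sqrt{5384}\right) = -2895 - \left(70 - 7 \cdot 2 \sqrt{1346}\right) = -2895 - \left(70 - 14 \sqrt{1346}\right) = -2965 + 14 \sqrt{1346}$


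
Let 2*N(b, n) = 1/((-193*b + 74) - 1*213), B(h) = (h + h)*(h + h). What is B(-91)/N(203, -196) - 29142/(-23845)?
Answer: -62109998182938/23845 ≈ -2.6047e+9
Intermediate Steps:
B(h) = 4*h**2 (B(h) = (2*h)*(2*h) = 4*h**2)
N(b, n) = 1/(2*(-139 - 193*b)) (N(b, n) = 1/(2*((-193*b + 74) - 1*213)) = 1/(2*((74 - 193*b) - 213)) = 1/(2*(-139 - 193*b)))
B(-91)/N(203, -196) - 29142/(-23845) = (4*(-91)**2)/((-1/(278 + 386*203))) - 29142/(-23845) = (4*8281)/((-1/(278 + 78358))) - 29142*(-1/23845) = 33124/((-1/78636)) + 29142/23845 = 33124/((-1*1/78636)) + 29142/23845 = 33124/(-1/78636) + 29142/23845 = 33124*(-78636) + 29142/23845 = -2604738864 + 29142/23845 = -62109998182938/23845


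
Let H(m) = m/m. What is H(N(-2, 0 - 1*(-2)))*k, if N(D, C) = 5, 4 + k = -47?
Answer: -51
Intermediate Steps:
k = -51 (k = -4 - 47 = -51)
H(m) = 1
H(N(-2, 0 - 1*(-2)))*k = 1*(-51) = -51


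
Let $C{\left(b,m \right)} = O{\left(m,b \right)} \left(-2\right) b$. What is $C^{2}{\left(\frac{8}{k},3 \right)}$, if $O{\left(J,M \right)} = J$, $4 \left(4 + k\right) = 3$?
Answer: $\frac{36864}{169} \approx 218.13$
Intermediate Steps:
$k = - \frac{13}{4}$ ($k = -4 + \frac{1}{4} \cdot 3 = -4 + \frac{3}{4} = - \frac{13}{4} \approx -3.25$)
$C{\left(b,m \right)} = - 2 b m$ ($C{\left(b,m \right)} = m \left(-2\right) b = - 2 m b = - 2 b m$)
$C^{2}{\left(\frac{8}{k},3 \right)} = \left(\left(-2\right) \frac{8}{- \frac{13}{4}} \cdot 3\right)^{2} = \left(\left(-2\right) 8 \left(- \frac{4}{13}\right) 3\right)^{2} = \left(\left(-2\right) \left(- \frac{32}{13}\right) 3\right)^{2} = \left(\frac{192}{13}\right)^{2} = \frac{36864}{169}$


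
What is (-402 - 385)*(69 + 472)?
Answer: -425767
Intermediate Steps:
(-402 - 385)*(69 + 472) = -787*541 = -425767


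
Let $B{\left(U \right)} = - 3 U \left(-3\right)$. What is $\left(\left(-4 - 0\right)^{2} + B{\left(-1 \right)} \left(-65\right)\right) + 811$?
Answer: $1412$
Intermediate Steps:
$B{\left(U \right)} = 9 U$
$\left(\left(-4 - 0\right)^{2} + B{\left(-1 \right)} \left(-65\right)\right) + 811 = \left(\left(-4 - 0\right)^{2} + 9 \left(-1\right) \left(-65\right)\right) + 811 = \left(\left(-4 + 0\right)^{2} - -585\right) + 811 = \left(\left(-4\right)^{2} + 585\right) + 811 = \left(16 + 585\right) + 811 = 601 + 811 = 1412$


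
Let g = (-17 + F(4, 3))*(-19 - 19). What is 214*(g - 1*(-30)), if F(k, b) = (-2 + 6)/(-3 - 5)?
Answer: 148730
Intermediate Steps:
F(k, b) = -½ (F(k, b) = 4/(-8) = 4*(-⅛) = -½)
g = 665 (g = (-17 - ½)*(-19 - 19) = -35/2*(-38) = 665)
214*(g - 1*(-30)) = 214*(665 - 1*(-30)) = 214*(665 + 30) = 214*695 = 148730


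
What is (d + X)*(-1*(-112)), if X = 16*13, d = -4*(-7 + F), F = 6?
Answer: 23744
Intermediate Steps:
d = 4 (d = -4*(-7 + 6) = -4*(-1) = 4)
X = 208
(d + X)*(-1*(-112)) = (4 + 208)*(-1*(-112)) = 212*112 = 23744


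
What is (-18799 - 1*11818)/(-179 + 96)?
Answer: 30617/83 ≈ 368.88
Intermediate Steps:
(-18799 - 1*11818)/(-179 + 96) = (-18799 - 11818)/(-83) = -1/83*(-30617) = 30617/83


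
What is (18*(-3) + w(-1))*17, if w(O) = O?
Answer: -935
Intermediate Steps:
(18*(-3) + w(-1))*17 = (18*(-3) - 1)*17 = (-54 - 1)*17 = -55*17 = -935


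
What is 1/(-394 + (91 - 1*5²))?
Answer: -1/328 ≈ -0.0030488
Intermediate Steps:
1/(-394 + (91 - 1*5²)) = 1/(-394 + (91 - 1*25)) = 1/(-394 + (91 - 25)) = 1/(-394 + 66) = 1/(-328) = -1/328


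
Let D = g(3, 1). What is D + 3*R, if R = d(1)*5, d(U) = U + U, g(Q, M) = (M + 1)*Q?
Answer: 36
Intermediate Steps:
g(Q, M) = Q*(1 + M) (g(Q, M) = (1 + M)*Q = Q*(1 + M))
d(U) = 2*U
R = 10 (R = (2*1)*5 = 2*5 = 10)
D = 6 (D = 3*(1 + 1) = 3*2 = 6)
D + 3*R = 6 + 3*10 = 6 + 30 = 36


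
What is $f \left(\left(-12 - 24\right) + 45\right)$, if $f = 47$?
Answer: $423$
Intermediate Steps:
$f \left(\left(-12 - 24\right) + 45\right) = 47 \left(\left(-12 - 24\right) + 45\right) = 47 \left(-36 + 45\right) = 47 \cdot 9 = 423$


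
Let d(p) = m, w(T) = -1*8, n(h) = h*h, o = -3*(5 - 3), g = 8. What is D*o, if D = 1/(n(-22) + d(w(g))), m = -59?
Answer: -6/425 ≈ -0.014118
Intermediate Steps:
o = -6 (o = -3*2 = -6)
n(h) = h²
w(T) = -8
d(p) = -59
D = 1/425 (D = 1/((-22)² - 59) = 1/(484 - 59) = 1/425 ≈ 0.0023529)
D*o = (1/425)*(-6) = -6/425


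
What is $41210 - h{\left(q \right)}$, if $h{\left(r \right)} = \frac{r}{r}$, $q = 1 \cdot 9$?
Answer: $41209$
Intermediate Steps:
$q = 9$
$h{\left(r \right)} = 1$
$41210 - h{\left(q \right)} = 41210 - 1 = 41209$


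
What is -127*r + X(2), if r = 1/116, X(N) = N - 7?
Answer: -707/116 ≈ -6.0948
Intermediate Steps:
X(N) = -7 + N
r = 1/116 ≈ 0.0086207
-127*r + X(2) = -127*1/116 + (-7 + 2) = -127/116 - 5 = -707/116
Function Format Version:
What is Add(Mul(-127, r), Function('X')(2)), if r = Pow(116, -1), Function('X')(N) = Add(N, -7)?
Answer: Rational(-707, 116) ≈ -6.0948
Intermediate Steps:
Function('X')(N) = Add(-7, N)
r = Rational(1, 116) ≈ 0.0086207
Add(Mul(-127, r), Function('X')(2)) = Add(Mul(-127, Rational(1, 116)), Add(-7, 2)) = Add(Rational(-127, 116), -5) = Rational(-707, 116)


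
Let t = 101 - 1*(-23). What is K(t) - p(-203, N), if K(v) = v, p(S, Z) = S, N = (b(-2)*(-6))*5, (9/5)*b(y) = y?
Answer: 327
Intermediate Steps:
b(y) = 5*y/9
N = 100/3 (N = (((5/9)*(-2))*(-6))*5 = -10/9*(-6)*5 = (20/3)*5 = 100/3 ≈ 33.333)
t = 124 (t = 101 + 23 = 124)
K(t) - p(-203, N) = 124 - 1*(-203) = 124 + 203 = 327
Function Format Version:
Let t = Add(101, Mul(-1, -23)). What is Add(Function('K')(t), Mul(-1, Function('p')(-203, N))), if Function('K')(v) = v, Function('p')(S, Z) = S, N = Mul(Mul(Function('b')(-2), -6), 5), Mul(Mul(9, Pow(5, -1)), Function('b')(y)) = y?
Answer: 327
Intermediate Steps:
Function('b')(y) = Mul(Rational(5, 9), y)
N = Rational(100, 3) (N = Mul(Mul(Mul(Rational(5, 9), -2), -6), 5) = Mul(Mul(Rational(-10, 9), -6), 5) = Mul(Rational(20, 3), 5) = Rational(100, 3) ≈ 33.333)
t = 124 (t = Add(101, 23) = 124)
Add(Function('K')(t), Mul(-1, Function('p')(-203, N))) = Add(124, Mul(-1, -203)) = Add(124, 203) = 327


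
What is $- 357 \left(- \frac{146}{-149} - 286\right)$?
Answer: $\frac{15161076}{149} \approx 1.0175 \cdot 10^{5}$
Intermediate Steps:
$- 357 \left(- \frac{146}{-149} - 286\right) = - 357 \left(\left(-146\right) \left(- \frac{1}{149}\right) - 286\right) = - 357 \left(\frac{146}{149} - 286\right) = \left(-357\right) \left(- \frac{42468}{149}\right) = \frac{15161076}{149}$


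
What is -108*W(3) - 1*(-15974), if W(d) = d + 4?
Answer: 15218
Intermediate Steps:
W(d) = 4 + d
-108*W(3) - 1*(-15974) = -108*(4 + 3) - 1*(-15974) = -108*7 + 15974 = -756 + 15974 = 15218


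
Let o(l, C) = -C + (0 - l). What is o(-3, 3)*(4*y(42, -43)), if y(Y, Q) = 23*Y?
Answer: 0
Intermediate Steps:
o(l, C) = -C - l
o(-3, 3)*(4*y(42, -43)) = (-1*3 - 1*(-3))*(4*(23*42)) = (-3 + 3)*(4*966) = 0*3864 = 0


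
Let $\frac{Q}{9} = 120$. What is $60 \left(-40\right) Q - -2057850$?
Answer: $-534150$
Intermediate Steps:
$Q = 1080$ ($Q = 9 \cdot 120 = 1080$)
$60 \left(-40\right) Q - -2057850 = 60 \left(-40\right) 1080 - -2057850 = \left(-2400\right) 1080 + 2057850 = -2592000 + 2057850 = -534150$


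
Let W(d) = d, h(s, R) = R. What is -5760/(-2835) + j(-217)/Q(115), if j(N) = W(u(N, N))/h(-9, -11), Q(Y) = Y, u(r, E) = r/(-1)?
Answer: 148249/79695 ≈ 1.8602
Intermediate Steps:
u(r, E) = -r (u(r, E) = r*(-1) = -r)
j(N) = N/11 (j(N) = -N/(-11) = -N*(-1/11) = N/11)
-5760/(-2835) + j(-217)/Q(115) = -5760/(-2835) + ((1/11)*(-217))/115 = -5760*(-1/2835) - 217/11*1/115 = 128/63 - 217/1265 = 148249/79695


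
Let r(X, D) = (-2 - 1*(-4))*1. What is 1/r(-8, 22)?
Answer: 1/2 ≈ 0.50000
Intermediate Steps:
r(X, D) = 2 (r(X, D) = (-2 + 4)*1 = 2*1 = 2)
1/r(-8, 22) = 1/2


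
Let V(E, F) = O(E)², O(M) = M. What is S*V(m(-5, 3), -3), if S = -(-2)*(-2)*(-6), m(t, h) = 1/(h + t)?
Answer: 6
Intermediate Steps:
V(E, F) = E²
S = 24 (S = -2*2*(-6) = -4*(-6) = 24)
S*V(m(-5, 3), -3) = 24*(1/(3 - 5))² = 24*(1/(-2))² = 24*(-½)² = 24*(¼) = 6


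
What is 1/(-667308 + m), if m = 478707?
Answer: -1/188601 ≈ -5.3022e-6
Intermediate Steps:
1/(-667308 + m) = 1/(-667308 + 478707) = 1/(-188601) = -1/188601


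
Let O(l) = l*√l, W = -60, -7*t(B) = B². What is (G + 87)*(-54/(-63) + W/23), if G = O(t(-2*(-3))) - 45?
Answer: -1692/23 + 60912*I*√7/7889 ≈ -73.565 + 20.428*I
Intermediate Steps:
t(B) = -B²/7
O(l) = l^(3/2)
G = -45 - 216*I*√7/49 (G = (-(-2*(-3))²/7)^(3/2) - 45 = (-⅐*6²)^(3/2) - 45 = (-⅐*36)^(3/2) - 45 = (-36/7)^(3/2) - 45 = -216*I*√7/49 - 45 = -45 - 216*I*√7/49 ≈ -45.0 - 11.663*I)
(G + 87)*(-54/(-63) + W/23) = ((-45 - 216*I*√7/49) + 87)*(-54/(-63) - 60/23) = (42 - 216*I*√7/49)*(-54*(-1/63) - 60*1/23) = (42 - 216*I*√7/49)*(6/7 - 60/23) = (42 - 216*I*√7/49)*(-282/161) = -1692/23 + 60912*I*√7/7889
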